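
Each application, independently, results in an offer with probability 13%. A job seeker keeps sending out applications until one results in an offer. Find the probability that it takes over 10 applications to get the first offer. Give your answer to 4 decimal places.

0.2484

Y = number of applications to the first success; geometric, p = 0.13.
P(Y > 10) = P(first 10 all fail) = (1−p)^10 = 0.248423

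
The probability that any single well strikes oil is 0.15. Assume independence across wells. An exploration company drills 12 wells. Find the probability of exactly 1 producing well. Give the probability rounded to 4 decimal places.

0.3012

X ~ Binomial(n=12, p=0.15).
P(X=1) = C(12,1) · p^1 · (1−p)^11
= 12 · 0.15 · 0.16734 = 0.301218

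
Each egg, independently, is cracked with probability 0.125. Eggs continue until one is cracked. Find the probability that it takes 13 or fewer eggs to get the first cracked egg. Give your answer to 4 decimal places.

Y = number of eggs to the first success; geometric, p = 0.125.
P(Y ≤ 13) = 1 − (1−p)^13 = 1 − 0.176240 = 0.823760

0.8238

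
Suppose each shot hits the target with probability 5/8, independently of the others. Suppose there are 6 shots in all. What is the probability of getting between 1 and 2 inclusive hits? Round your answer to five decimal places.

0.14368

X ~ Binomial(6, 0.625); P(1 ≤ X ≤ 2) = Σ C(6,k) p^k (1−p)^(6−k) over k:
  k=1: C(6,1)·0.625^1·0.375^5 = 0.0278091
  k=2: C(6,2)·0.625^2·0.375^4 = 0.1158714
Total = 0.1436806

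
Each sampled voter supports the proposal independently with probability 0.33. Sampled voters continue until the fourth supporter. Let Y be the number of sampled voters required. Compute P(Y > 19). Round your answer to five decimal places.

Needing more than 19 sampled voters ⇔ fewer than 4 successes in the first 19. With X ~ Binomial(19, 0.33), P(Y > 19) = P(X ≤ 3).
  k=0: C(19,0)·0.33^0·0.67^19 = 0.0004959
  k=1: C(19,1)·0.33^1·0.67^18 = 0.0046410
  k=2: C(19,2)·0.33^2·0.67^17 = 0.0205729
  k=3: C(19,3)·0.33^3·0.67^16 = 0.0574199
P(X ≤ 3) = 0.0831298

0.08313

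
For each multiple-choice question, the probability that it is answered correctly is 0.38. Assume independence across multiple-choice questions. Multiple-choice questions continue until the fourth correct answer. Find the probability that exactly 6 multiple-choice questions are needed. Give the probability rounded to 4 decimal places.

Y = trial on which the fourth success occurs; negative binomial, r=4, p=0.38.
P(Y=6) = C(5,3) · p^4 · (1−p)^2
= 10 · 0.020851 · 0.3844 = 0.080153

0.0802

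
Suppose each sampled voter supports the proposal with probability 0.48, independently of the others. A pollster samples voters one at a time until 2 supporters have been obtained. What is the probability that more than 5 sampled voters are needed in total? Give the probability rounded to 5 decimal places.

0.21350

Needing more than 5 sampled voters ⇔ fewer than 2 successes in the first 5. With X ~ Binomial(5, 0.48), P(Y > 5) = P(X ≤ 1).
  k=0: C(5,0)·0.48^0·0.52^5 = 0.0380204
  k=1: C(5,1)·0.48^1·0.52^4 = 0.1754788
P(X ≤ 1) = 0.2134992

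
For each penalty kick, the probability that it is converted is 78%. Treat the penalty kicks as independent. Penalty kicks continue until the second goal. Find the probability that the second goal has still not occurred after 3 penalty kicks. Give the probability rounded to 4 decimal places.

0.1239

Needing more than 3 penalty kicks ⇔ fewer than 2 successes in the first 3. With X ~ Binomial(3, 0.78), P(Y > 3) = P(X ≤ 1).
  k=0: C(3,0)·0.78^0·0.22^3 = 0.010648
  k=1: C(3,1)·0.78^1·0.22^2 = 0.113256
P(X ≤ 1) = 0.123904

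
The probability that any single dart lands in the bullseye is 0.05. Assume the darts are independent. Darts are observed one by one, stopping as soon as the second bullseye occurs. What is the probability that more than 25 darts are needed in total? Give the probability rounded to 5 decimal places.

Needing more than 25 darts ⇔ fewer than 2 successes in the first 25. With X ~ Binomial(25, 0.05), P(Y > 25) = P(X ≤ 1).
  k=0: C(25,0)·0.05^0·0.95^25 = 0.2773896
  k=1: C(25,1)·0.05^1·0.95^24 = 0.3649863
P(X ≤ 1) = 0.6423759

0.64238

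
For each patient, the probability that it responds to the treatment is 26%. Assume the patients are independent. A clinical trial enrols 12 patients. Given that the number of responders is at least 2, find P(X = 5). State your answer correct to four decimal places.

0.1331

X ~ Binomial(12, 0.26). Want P(X=5 | X≥2) = P(X=5) / P(X≥2).
P(X=5) = C(12,5)·0.26^5·0.74^7 = 0.114344
P(X≥2) = 1 − 0.026964 − 0.113685 = 0.859351
Ratio = 0.114344 / 0.859351 = 0.133059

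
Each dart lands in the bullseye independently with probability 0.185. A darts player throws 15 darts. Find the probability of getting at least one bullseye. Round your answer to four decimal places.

P(at least one) = 1 − P(none) = 1 − (1 − 0.185)^15
= 1 − 0.046490 = 0.953510

0.9535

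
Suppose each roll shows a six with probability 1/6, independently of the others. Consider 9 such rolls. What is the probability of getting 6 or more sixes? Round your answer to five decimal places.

0.00114

X ~ Binomial(9, 0.166667); P(X ≥ 6) = Σ C(9,k) p^k (1−p)^(9−k) over k:
  k=6: C(9,6)·0.166667^6·0.833333^3 = 0.0010419
  k=7: C(9,7)·0.166667^7·0.833333^2 = 0.0000893
  k=8: C(9,8)·0.166667^8·0.833333^1 = 0.0000045
  k=9: C(9,9)·0.166667^9·0.833333^0 = 0.0000001
Total = 0.0011358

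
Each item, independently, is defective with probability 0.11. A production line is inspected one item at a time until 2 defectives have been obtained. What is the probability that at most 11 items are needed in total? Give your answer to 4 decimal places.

Finishing within 11 items ⇔ at least 2 successes in the first 11. With X ~ Binomial(11, 0.11), P(Y ≤ 11) = 1 − P(X ≤ 1).
  k=0: C(11,0)·0.11^0·0.89^11 = 0.277517
  k=1: C(11,1)·0.11^1·0.89^10 = 0.377299
1 − 0.654816 = 0.345184

0.3452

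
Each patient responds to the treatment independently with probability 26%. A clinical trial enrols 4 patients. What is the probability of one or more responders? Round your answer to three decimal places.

0.700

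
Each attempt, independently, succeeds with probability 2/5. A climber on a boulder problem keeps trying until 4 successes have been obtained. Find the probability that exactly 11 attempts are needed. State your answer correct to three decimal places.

Y = trial on which the fourth success occurs; negative binomial, r=4, p=0.40.
P(Y=11) = C(10,3) · p^4 · (1−p)^7
= 120 · 0.0256 · 0.027994 = 0.08600

0.086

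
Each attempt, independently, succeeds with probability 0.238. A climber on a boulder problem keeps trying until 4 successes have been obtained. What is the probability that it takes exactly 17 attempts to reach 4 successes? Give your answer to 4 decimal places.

0.0525

Y = trial on which the fourth success occurs; negative binomial, r=4, p=0.238.
P(Y=17) = C(16,3) · p^4 · (1−p)^13
= 560 · 0.0032085 · 0.029202 = 0.052470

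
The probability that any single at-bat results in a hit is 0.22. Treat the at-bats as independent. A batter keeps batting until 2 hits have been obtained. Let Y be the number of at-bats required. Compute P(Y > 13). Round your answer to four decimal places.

Needing more than 13 at-bats ⇔ fewer than 2 successes in the first 13. With X ~ Binomial(13, 0.22), P(Y > 13) = P(X ≤ 1).
  k=0: C(13,0)·0.22^0·0.78^13 = 0.039558
  k=1: C(13,1)·0.22^1·0.78^12 = 0.145045
P(X ≤ 1) = 0.184602

0.1846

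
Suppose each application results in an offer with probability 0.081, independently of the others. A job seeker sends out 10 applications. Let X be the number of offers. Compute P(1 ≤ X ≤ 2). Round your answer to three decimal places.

0.529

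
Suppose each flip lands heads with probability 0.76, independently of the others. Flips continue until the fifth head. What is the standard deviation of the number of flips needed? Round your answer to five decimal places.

1.44138

Y = total flips until the fifth success; negative binomial with r=5, p=0.76.
SD(Y) = √[r(1−p)/p²] = √(2.0775623) = 1.4413752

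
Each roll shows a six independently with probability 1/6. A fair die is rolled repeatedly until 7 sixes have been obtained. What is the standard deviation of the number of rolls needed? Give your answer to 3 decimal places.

14.491

Y = total rolls until the seventh success; negative binomial with r=7, p=0.166667.
SD(Y) = √[r(1−p)/p²] = √(210.00000) = 14.49138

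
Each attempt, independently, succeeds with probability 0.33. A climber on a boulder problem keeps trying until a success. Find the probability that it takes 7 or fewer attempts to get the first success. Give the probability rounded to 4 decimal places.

0.9394

Y = number of attempts to the first success; geometric, p = 0.33.
P(Y ≤ 7) = 1 − (1−p)^7 = 1 − 0.060607 = 0.939393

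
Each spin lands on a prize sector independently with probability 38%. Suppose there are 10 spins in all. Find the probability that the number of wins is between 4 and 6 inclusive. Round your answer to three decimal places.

X ~ Binomial(10, 0.38); P(4 ≤ X ≤ 6) = Σ C(10,k) p^k (1−p)^(10−k) over k:
  k=4: C(10,4)·0.38^4·0.62^6 = 0.24872
  k=5: C(10,5)·0.38^5·0.62^5 = 0.18293
  k=6: C(10,6)·0.38^6·0.62^4 = 0.09343
Total = 0.52507

0.525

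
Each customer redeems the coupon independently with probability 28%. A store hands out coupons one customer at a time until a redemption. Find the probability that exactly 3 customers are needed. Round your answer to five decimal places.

Geometric (trials to first success), p = 0.28.
P(Y = 3) = (1−p)^2 · p = 0.5184 · 0.28 = 0.1451520

0.14515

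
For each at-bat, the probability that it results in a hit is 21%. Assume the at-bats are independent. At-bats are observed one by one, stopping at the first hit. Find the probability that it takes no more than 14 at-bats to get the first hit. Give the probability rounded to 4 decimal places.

0.9631

Y = number of at-bats to the first success; geometric, p = 0.21.
P(Y ≤ 14) = 1 − (1−p)^14 = 1 − 0.036879 = 0.963121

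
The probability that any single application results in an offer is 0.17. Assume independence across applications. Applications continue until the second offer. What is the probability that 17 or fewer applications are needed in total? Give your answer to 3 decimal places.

0.811

Finishing within 17 applications ⇔ at least 2 successes in the first 17. With X ~ Binomial(17, 0.17), P(Y ≤ 17) = 1 − P(X ≤ 1).
  k=0: C(17,0)·0.17^0·0.83^17 = 0.04210
  k=1: C(17,1)·0.17^1·0.83^16 = 0.14660
1 − 0.18871 = 0.81129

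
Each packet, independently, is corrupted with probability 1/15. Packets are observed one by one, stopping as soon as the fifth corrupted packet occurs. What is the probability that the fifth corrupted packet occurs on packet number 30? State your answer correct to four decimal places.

Y = trial on which the fifth success occurs; negative binomial, r=5, p=0.066667.
P(Y=30) = C(29,4) · p^5 · (1−p)^25
= 23751 · 1.3169e-06 · 0.1782 = 0.005574

0.0056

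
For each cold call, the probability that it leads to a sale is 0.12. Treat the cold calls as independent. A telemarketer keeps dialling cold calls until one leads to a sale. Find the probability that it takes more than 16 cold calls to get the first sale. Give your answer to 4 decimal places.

Y = number of cold calls to the first success; geometric, p = 0.12.
P(Y > 16) = P(first 16 all fail) = (1−p)^16 = 0.129337

0.1293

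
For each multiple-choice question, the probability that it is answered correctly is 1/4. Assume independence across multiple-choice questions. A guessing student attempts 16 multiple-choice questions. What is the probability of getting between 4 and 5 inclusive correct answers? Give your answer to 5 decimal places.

X ~ Binomial(16, 0.25); P(4 ≤ X ≤ 5) = Σ C(16,k) p^k (1−p)^(16−k) over k:
  k=4: C(16,4)·0.25^4·0.75^12 = 0.2251991
  k=5: C(16,5)·0.25^5·0.75^11 = 0.1801593
Total = 0.4053583

0.40536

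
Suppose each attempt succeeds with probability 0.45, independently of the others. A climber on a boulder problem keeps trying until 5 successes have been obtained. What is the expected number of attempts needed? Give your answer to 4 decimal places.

Y = total attempts until the fifth success; negative binomial with r=5, p=0.45.
E[Y] = r / p = 5 / 0.45 = 11.111111

11.1111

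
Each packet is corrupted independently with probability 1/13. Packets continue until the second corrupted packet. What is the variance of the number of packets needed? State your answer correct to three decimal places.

312.000

Y = total packets until the second success; negative binomial with r=2, p=0.076923.
Var(Y) = r(1−p)/p² = 2·0.923077 / 0.076923² = 312.00000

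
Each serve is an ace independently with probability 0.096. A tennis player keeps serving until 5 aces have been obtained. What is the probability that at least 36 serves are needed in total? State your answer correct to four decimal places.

0.7579

Needing more than 35 serves ⇔ fewer than 5 successes in the first 35. With X ~ Binomial(35, 0.096), P(Y > 35) = P(X ≤ 4).
  k=0: C(35,0)·0.096^0·0.904^35 = 0.029234
  k=1: C(35,1)·0.096^1·0.904^34 = 0.108659
  k=2: C(35,2)·0.096^2·0.904^33 = 0.196163
  k=3: C(35,3)·0.096^3·0.904^32 = 0.229146
  k=4: C(35,4)·0.096^4·0.904^31 = 0.194673
P(X ≤ 4) = 0.757876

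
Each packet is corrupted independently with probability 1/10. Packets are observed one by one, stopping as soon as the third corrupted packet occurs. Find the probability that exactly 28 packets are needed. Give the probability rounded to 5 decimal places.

0.02520

Y = trial on which the third success occurs; negative binomial, r=3, p=0.10.
P(Y=28) = C(27,2) · p^3 · (1−p)^25
= 351 · 0.001 · 0.07179 = 0.0251982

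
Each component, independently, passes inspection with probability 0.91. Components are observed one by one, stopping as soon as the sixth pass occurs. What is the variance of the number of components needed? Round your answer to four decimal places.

Y = total components until the sixth success; negative binomial with r=6, p=0.91.
Var(Y) = r(1−p)/p² = 6·0.09 / 0.91² = 0.652095

0.6521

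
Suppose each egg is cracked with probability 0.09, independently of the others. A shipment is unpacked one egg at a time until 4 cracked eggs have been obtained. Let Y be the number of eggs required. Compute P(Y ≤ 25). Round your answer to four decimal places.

0.1831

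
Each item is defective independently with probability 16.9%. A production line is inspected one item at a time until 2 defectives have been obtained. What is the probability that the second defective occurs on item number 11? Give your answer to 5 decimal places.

Y = trial on which the second success occurs; negative binomial, r=2, p=0.169.
P(Y=11) = C(10,1) · p^2 · (1−p)^9
= 10 · 0.028561 · 0.18898 = 0.0539738

0.05397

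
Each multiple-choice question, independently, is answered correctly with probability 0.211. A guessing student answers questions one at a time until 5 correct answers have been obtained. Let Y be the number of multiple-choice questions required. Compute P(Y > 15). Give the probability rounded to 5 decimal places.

Needing more than 15 multiple-choice questions ⇔ fewer than 5 successes in the first 15. With X ~ Binomial(15, 0.211), P(Y > 15) = P(X ≤ 4).
  k=0: C(15,0)·0.211^0·0.789^15 = 0.0285861
  k=1: C(15,1)·0.211^1·0.789^14 = 0.1146705
  k=2: C(15,2)·0.211^2·0.789^13 = 0.2146620
  k=3: C(15,3)·0.211^3·0.789^12 = 0.2487613
  k=4: C(15,4)·0.211^4·0.789^11 = 0.1995765
P(X ≤ 4) = 0.8062565

0.80626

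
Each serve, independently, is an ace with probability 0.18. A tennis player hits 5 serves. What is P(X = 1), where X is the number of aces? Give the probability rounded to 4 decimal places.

0.4069

X ~ Binomial(n=5, p=0.18).
P(X=1) = C(5,1) · p^1 · (1−p)^4
= 5 · 0.18 · 0.45212 = 0.406910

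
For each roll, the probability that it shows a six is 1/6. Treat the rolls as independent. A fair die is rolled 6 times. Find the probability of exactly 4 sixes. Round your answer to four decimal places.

X ~ Binomial(n=6, p=0.166667).
P(X=4) = C(6,4) · p^4 · (1−p)^2
= 15 · 0.0007716 · 0.69444 = 0.008038

0.0080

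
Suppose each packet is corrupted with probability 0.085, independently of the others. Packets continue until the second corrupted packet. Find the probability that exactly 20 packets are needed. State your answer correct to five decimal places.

0.02774

Y = trial on which the second success occurs; negative binomial, r=2, p=0.085.
P(Y=20) = C(19,1) · p^2 · (1−p)^18
= 19 · 0.007225 · 0.20211 = 0.0277441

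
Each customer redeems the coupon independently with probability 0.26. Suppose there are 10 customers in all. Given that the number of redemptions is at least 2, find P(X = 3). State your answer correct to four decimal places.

X ~ Binomial(10, 0.26). Want P(X=3 | X≥2) = P(X=3) / P(X≥2).
P(X=3) = C(10,3)·0.26^3·0.74^7 = 0.256285
P(X≥2) = 1 − 0.049240 − 0.173005 = 0.777755
Ratio = 0.256285 / 0.777755 = 0.329519

0.3295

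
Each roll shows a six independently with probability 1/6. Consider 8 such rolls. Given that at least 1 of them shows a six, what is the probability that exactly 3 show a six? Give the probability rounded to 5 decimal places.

X ~ Binomial(8, 0.166667). Want P(X=3 | X≥1) = P(X=3) / P(X≥1).
P(X=3) = C(8,3)·0.166667^3·0.833333^5 = 0.1041905
P(X≥1) = 1 − 0.2325680 = 0.7674320
Ratio = 0.1041905 / 0.7674320 = 0.1357651

0.13577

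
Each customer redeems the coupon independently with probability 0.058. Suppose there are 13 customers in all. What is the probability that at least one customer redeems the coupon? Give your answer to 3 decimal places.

P(at least one) = 1 − P(none) = 1 − (1 − 0.058)^13
= 1 − 0.45990 = 0.54010

0.540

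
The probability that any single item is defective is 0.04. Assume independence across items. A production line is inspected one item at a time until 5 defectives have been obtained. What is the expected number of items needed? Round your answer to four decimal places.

Y = total items until the fifth success; negative binomial with r=5, p=0.04.
E[Y] = r / p = 5 / 0.04 = 125.000000

125.0000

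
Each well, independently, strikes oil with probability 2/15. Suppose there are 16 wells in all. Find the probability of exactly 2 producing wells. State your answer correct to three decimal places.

X ~ Binomial(n=16, p=0.133333).
P(X=2) = C(16,2) · p^2 · (1−p)^14
= 120 · 0.017778 · 0.13487 = 0.28773

0.288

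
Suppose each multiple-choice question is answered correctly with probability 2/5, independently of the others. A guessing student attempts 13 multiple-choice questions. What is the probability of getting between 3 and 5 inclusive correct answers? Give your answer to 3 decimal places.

0.516

X ~ Binomial(13, 0.40); P(3 ≤ X ≤ 5) = Σ C(13,k) p^k (1−p)^(13−k) over k:
  k=3: C(13,3)·0.40^3·0.60^10 = 0.11068
  k=4: C(13,4)·0.40^4·0.60^9 = 0.18446
  k=5: C(13,5)·0.40^5·0.60^8 = 0.22135
Total = 0.51649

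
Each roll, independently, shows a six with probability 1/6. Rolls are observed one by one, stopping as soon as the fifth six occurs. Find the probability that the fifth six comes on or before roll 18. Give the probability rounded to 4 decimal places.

Finishing within 18 rolls ⇔ at least 5 successes in the first 18. With X ~ Binomial(18, 0.166667), P(Y ≤ 18) = 1 − P(X ≤ 4).
  k=0: C(18,0)·0.166667^0·0.833333^18 = 0.037561
  k=1: C(18,1)·0.166667^1·0.833333^17 = 0.135220
  k=2: C(18,2)·0.166667^2·0.833333^16 = 0.229874
  k=3: C(18,3)·0.166667^3·0.833333^15 = 0.245198
  k=4: C(18,4)·0.166667^4·0.833333^14 = 0.183899
1 − 0.831752 = 0.168248

0.1682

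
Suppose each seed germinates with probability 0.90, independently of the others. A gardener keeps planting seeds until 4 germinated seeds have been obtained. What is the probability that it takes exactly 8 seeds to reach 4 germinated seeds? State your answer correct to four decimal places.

0.0023

Y = trial on which the fourth success occurs; negative binomial, r=4, p=0.90.
P(Y=8) = C(7,3) · p^4 · (1−p)^4
= 35 · 0.6561 · 0.0001 = 0.002296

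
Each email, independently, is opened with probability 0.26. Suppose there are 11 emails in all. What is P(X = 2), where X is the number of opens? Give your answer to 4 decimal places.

X ~ Binomial(n=11, p=0.26).
P(X=2) = C(11,2) · p^2 · (1−p)^9
= 55 · 0.0676 · 0.06654 = 0.247397

0.2474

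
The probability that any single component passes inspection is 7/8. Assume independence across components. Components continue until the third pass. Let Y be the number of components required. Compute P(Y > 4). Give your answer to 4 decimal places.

0.0789

Needing more than 4 components ⇔ fewer than 3 successes in the first 4. With X ~ Binomial(4, 0.875), P(Y > 4) = P(X ≤ 2).
  k=0: C(4,0)·0.875^0·0.125^4 = 0.000244
  k=1: C(4,1)·0.875^1·0.125^3 = 0.006836
  k=2: C(4,2)·0.875^2·0.125^2 = 0.071777
P(X ≤ 2) = 0.078857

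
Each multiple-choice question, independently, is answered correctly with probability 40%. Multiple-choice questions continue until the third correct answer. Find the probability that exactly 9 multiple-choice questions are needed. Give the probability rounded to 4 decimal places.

0.0836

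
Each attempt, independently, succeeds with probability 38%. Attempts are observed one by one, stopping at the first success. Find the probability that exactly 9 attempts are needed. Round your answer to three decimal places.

0.008

Geometric (trials to first success), p = 0.38.
P(Y = 9) = (1−p)^8 · p = 0.021834 · 0.38 = 0.00830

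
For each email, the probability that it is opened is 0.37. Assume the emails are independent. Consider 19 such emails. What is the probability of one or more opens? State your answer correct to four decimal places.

0.9998

P(at least one) = 1 − P(none) = 1 − (1 − 0.37)^19
= 1 − 0.000154 = 0.999846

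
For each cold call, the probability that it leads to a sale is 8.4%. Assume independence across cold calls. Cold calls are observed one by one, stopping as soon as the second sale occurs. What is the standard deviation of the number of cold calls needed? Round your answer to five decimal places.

16.11326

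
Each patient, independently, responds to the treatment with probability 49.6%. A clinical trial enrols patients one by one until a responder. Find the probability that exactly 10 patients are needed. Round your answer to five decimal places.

0.00104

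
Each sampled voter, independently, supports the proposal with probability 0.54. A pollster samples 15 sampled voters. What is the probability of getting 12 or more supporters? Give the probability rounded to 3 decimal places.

0.036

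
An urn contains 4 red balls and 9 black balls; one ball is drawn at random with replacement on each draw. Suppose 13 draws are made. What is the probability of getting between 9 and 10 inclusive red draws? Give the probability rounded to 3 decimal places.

0.005

X ~ Binomial(13, 0.307692); P(9 ≤ X ≤ 10) = Σ C(13,k) p^k (1−p)^(13−k) over k:
  k=9: C(13,9)·0.307692^9·0.692308^4 = 0.00406
  k=10: C(13,10)·0.307692^10·0.692308^3 = 0.00072
Total = 0.00478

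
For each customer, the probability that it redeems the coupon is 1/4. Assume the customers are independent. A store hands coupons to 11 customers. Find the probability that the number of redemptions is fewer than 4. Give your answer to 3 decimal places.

X ~ Binomial(11, 0.25); P(X ≤ 3) = Σ C(11,k) p^k (1−p)^(11−k) over k:
  k=0: C(11,0)·0.25^0·0.75^11 = 0.04224
  k=1: C(11,1)·0.25^1·0.75^10 = 0.15486
  k=2: C(11,2)·0.25^2·0.75^9 = 0.25810
  k=3: C(11,3)·0.25^3·0.75^8 = 0.25810
Total = 0.71330

0.713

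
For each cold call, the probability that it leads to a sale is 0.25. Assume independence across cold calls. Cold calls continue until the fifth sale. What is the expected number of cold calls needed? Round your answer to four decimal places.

20.0000

Y = total cold calls until the fifth success; negative binomial with r=5, p=0.25.
E[Y] = r / p = 5 / 0.25 = 20.000000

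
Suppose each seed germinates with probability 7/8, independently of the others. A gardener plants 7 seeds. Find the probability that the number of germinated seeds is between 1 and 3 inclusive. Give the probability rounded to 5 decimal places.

0.00624

X ~ Binomial(7, 0.875); P(1 ≤ X ≤ 3) = Σ C(7,k) p^k (1−p)^(7−k) over k:
  k=1: C(7,1)·0.875^1·0.125^6 = 0.0000234
  k=2: C(7,2)·0.875^2·0.125^5 = 0.0004907
  k=3: C(7,3)·0.875^3·0.125^4 = 0.0057244
Total = 0.0062385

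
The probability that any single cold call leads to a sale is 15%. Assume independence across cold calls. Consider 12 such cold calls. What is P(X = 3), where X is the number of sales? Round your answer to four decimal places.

0.1720

X ~ Binomial(n=12, p=0.15).
P(X=3) = C(12,3) · p^3 · (1−p)^9
= 220 · 0.003375 · 0.23162 = 0.171976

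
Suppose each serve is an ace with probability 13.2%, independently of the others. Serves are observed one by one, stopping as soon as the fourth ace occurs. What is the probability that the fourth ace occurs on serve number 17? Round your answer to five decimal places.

0.02699

Y = trial on which the fourth success occurs; negative binomial, r=4, p=0.132.
P(Y=17) = C(16,3) · p^4 · (1−p)^13
= 560 · 0.0003036 · 0.15877 = 0.0269923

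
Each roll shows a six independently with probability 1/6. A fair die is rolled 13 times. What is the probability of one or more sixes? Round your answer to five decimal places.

P(at least one) = 1 − P(none) = 1 − (1 − 0.166667)^13
= 1 − 0.0934639 = 0.9065361

0.90654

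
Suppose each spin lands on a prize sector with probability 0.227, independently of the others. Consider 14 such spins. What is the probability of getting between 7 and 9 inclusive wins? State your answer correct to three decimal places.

X ~ Binomial(14, 0.227); P(7 ≤ X ≤ 9) = Σ C(14,k) p^k (1−p)^(14−k) over k:
  k=7: C(14,7)·0.227^7·0.773^7 = 0.01758
  k=8: C(14,8)·0.227^8·0.773^6 = 0.00452
  k=9: C(14,9)·0.227^9·0.773^5 = 0.00088
Total = 0.02298

0.023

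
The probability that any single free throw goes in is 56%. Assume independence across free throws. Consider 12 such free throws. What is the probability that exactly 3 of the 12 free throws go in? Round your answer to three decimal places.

X ~ Binomial(n=12, p=0.56).
P(X=3) = C(12,3) · p^3 · (1−p)^9
= 220 · 0.17562 · 0.00061812 = 0.02388

0.024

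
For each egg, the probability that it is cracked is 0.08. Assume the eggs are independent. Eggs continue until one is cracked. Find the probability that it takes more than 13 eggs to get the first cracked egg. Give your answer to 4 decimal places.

0.3383

Y = number of eggs to the first success; geometric, p = 0.08.
P(Y > 13) = P(first 13 all fail) = (1−p)^13 = 0.338253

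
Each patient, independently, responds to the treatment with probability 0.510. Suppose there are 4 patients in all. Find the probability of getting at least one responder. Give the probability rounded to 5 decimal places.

0.94235

P(at least one) = 1 − P(none) = 1 − (1 − 0.51)^4
= 1 − 0.0576480 = 0.9423520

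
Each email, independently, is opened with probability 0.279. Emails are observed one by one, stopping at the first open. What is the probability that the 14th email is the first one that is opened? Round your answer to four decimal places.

0.0040

Geometric (trials to first success), p = 0.279.
P(Y = 14) = (1−p)^13 · p = 0.014228 · 0.279 = 0.003970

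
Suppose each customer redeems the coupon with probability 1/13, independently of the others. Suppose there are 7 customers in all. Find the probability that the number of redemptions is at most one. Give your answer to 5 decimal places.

0.90414

X ~ Binomial(7, 0.076923); P(X ≤ 1) = Σ C(7,k) p^k (1−p)^(7−k) over k:
  k=0: C(7,0)·0.076923^0·0.923077^7 = 0.5710383
  k=1: C(7,1)·0.076923^1·0.923077^6 = 0.3331057
Total = 0.9041440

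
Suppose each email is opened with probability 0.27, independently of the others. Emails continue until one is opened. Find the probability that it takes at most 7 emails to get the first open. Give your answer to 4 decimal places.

0.8895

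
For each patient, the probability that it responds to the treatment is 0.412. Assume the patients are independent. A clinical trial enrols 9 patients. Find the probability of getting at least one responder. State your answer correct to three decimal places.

0.992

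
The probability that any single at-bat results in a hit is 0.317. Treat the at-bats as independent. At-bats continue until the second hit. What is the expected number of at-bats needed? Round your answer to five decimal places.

Y = total at-bats until the second success; negative binomial with r=2, p=0.317.
E[Y] = r / p = 2 / 0.317 = 6.3091483

6.30915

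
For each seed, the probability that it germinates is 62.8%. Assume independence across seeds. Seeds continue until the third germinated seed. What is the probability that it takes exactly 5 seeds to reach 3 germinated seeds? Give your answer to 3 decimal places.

Y = trial on which the third success occurs; negative binomial, r=3, p=0.628.
P(Y=5) = C(4,2) · p^3 · (1−p)^2
= 6 · 0.24767 · 0.13838 = 0.20564

0.206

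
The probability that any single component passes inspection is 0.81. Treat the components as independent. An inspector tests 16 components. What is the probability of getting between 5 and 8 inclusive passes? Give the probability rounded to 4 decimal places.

X ~ Binomial(16, 0.81); P(5 ≤ X ≤ 8) = Σ C(16,k) p^k (1−p)^(16−k) over k:
  k=5: C(16,5)·0.81^5·0.19^11 = 0.000018
  k=6: C(16,6)·0.81^6·0.19^10 = 0.000139
  k=7: C(16,7)·0.81^7·0.19^9 = 0.000845
  k=8: C(16,8)·0.81^8·0.19^8 = 0.004050
Total = 0.005051

0.0051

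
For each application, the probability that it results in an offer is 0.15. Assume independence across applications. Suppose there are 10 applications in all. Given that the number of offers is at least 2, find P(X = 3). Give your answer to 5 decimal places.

0.28491

X ~ Binomial(10, 0.15). Want P(X=3 | X≥2) = P(X=3) / P(X≥2).
P(X=3) = C(10,3)·0.15^3·0.85^7 = 0.1298337
P(X≥2) = 1 − 0.1968744 − 0.3474254 = 0.4557002
Ratio = 0.1298337 / 0.4557002 = 0.2849104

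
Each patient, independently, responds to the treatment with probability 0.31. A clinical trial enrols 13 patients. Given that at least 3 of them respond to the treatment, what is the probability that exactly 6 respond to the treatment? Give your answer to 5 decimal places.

0.13855

X ~ Binomial(13, 0.31). Want P(X=6 | X≥3) = P(X=6) / P(X≥3).
P(X=6) = C(13,6)·0.31^6·0.69^7 = 0.1134047
P(X≥3) = 1 − 0.0080360 − 0.0469347 − 0.1265197 = 0.8185097
Ratio = 0.1134047 / 0.8185097 = 0.1385502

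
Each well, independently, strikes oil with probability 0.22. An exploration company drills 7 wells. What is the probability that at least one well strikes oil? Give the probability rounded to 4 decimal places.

0.8243

P(at least one) = 1 − P(none) = 1 − (1 − 0.22)^7
= 1 − 0.175656 = 0.824344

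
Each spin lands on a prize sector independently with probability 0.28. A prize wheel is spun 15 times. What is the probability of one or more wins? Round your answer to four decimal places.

0.9928

P(at least one) = 1 − P(none) = 1 − (1 − 0.28)^15
= 1 − 0.007244 = 0.992756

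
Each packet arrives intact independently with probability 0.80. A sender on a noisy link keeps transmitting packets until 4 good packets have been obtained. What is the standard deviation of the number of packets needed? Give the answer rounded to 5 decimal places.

Y = total packets until the fourth success; negative binomial with r=4, p=0.80.
SD(Y) = √[r(1−p)/p²] = √(1.2500000) = 1.1180340

1.11803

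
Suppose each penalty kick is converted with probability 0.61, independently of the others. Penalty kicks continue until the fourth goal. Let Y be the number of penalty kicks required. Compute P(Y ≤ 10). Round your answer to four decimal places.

0.9523

Finishing within 10 penalty kicks ⇔ at least 4 successes in the first 10. With X ~ Binomial(10, 0.61), P(Y ≤ 10) = 1 − P(X ≤ 3).
  k=0: C(10,0)·0.61^0·0.39^10 = 0.000081
  k=1: C(10,1)·0.61^1·0.39^9 = 0.001273
  k=2: C(10,2)·0.61^2·0.39^8 = 0.008962
  k=3: C(10,3)·0.61^3·0.39^7 = 0.037379
1 − 0.047695 = 0.952305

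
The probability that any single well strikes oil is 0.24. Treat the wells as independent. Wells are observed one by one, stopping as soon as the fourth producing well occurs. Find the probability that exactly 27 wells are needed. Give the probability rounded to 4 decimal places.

Y = trial on which the fourth success occurs; negative binomial, r=4, p=0.24.
P(Y=27) = C(26,3) · p^4 · (1−p)^23
= 2600 · 0.0033178 · 0.0018143 = 0.015651

0.0157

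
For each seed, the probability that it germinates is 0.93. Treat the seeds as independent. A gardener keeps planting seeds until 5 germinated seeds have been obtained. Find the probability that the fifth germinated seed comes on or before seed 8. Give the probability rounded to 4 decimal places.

Finishing within 8 seeds ⇔ at least 5 successes in the first 8. With X ~ Binomial(8, 0.93), P(Y ≤ 8) = 1 − P(X ≤ 4).
  k=0: C(8,0)·0.93^0·0.07^8 = 0.000000
  k=1: C(8,1)·0.93^1·0.07^7 = 0.000000
  k=2: C(8,2)·0.93^2·0.07^6 = 0.000003
  k=3: C(8,3)·0.93^3·0.07^5 = 0.000076
  k=4: C(8,4)·0.93^4·0.07^4 = 0.001257
1 − 0.001336 = 0.998664

0.9987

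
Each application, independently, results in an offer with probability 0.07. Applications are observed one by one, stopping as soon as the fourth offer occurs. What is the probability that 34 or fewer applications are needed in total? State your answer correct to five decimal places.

0.21223

Finishing within 34 applications ⇔ at least 4 successes in the first 34. With X ~ Binomial(34, 0.07), P(Y ≤ 34) = 1 − P(X ≤ 3).
  k=0: C(34,0)·0.07^0·0.93^34 = 0.0848048
  k=1: C(34,1)·0.07^1·0.93^33 = 0.2170272
  k=2: C(34,2)·0.07^2·0.93^32 = 0.2695338
  k=3: C(34,3)·0.07^3·0.93^31 = 0.2163999
1 − 0.7877658 = 0.2122342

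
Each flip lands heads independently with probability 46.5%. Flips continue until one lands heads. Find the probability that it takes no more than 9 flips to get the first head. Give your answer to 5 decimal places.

0.99641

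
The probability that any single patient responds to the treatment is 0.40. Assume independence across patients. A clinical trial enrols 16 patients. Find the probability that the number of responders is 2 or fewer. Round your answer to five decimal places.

0.01834

X ~ Binomial(16, 0.40); P(X ≤ 2) = Σ C(16,k) p^k (1−p)^(16−k) over k:
  k=0: C(16,0)·0.40^0·0.60^16 = 0.0002821
  k=1: C(16,1)·0.40^1·0.60^15 = 0.0030092
  k=2: C(16,2)·0.40^2·0.60^14 = 0.0150459
Total = 0.0183372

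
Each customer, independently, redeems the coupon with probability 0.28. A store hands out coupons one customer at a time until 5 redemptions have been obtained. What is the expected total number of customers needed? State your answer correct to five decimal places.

17.85714

Y = total customers until the fifth success; negative binomial with r=5, p=0.28.
E[Y] = r / p = 5 / 0.28 = 17.8571429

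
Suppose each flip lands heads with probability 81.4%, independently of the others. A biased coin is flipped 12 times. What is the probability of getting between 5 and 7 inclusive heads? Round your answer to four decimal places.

X ~ Binomial(12, 0.814); P(5 ≤ X ≤ 7) = Σ C(12,k) p^k (1−p)^(12−k) over k:
  k=5: C(12,5)·0.814^5·0.186^7 = 0.002180
  k=6: C(12,6)·0.814^6·0.186^6 = 0.011130
  k=7: C(12,7)·0.814^7·0.186^5 = 0.041750
Total = 0.055060

0.0551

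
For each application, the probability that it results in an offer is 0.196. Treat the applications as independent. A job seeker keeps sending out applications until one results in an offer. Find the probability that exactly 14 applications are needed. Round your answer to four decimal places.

0.0115

Geometric (trials to first success), p = 0.196.
P(Y = 14) = (1−p)^13 · p = 0.058658 · 0.196 = 0.011497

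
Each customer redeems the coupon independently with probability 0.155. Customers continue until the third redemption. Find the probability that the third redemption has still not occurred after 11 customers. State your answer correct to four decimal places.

Needing more than 11 customers ⇔ fewer than 3 successes in the first 11. With X ~ Binomial(11, 0.155), P(Y > 11) = P(X ≤ 2).
  k=0: C(11,0)·0.155^0·0.845^11 = 0.156828
  k=1: C(11,1)·0.155^1·0.845^10 = 0.316440
  k=2: C(11,2)·0.155^2·0.845^9 = 0.290226
P(X ≤ 2) = 0.763494

0.7635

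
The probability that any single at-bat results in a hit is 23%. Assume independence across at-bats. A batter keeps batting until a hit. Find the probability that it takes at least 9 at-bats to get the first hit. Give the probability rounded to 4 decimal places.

0.1236

Y = number of at-bats to the first success; geometric, p = 0.23.
P(Y > 8) = P(first 8 all fail) = (1−p)^8 = 0.123574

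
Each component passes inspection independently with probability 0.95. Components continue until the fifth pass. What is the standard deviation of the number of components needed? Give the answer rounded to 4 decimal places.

0.5263

Y = total components until the fifth success; negative binomial with r=5, p=0.95.
SD(Y) = √[r(1−p)/p²] = √(0.277008) = 0.526316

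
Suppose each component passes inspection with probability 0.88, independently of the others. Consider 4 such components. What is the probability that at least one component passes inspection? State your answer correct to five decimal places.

P(at least one) = 1 − P(none) = 1 − (1 − 0.88)^4
= 1 − 0.0002074 = 0.9997926

0.99979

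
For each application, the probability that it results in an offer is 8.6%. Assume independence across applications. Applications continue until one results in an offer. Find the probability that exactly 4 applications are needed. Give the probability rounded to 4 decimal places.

0.0657

Geometric (trials to first success), p = 0.086.
P(Y = 4) = (1−p)^3 · p = 0.76355 · 0.086 = 0.065665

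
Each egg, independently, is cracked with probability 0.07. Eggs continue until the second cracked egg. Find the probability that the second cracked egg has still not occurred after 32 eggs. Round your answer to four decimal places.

0.3342

Needing more than 32 eggs ⇔ fewer than 2 successes in the first 32. With X ~ Binomial(32, 0.07), P(Y > 32) = P(X ≤ 1).
  k=0: C(32,0)·0.07^0·0.93^32 = 0.098052
  k=1: C(32,1)·0.07^1·0.93^31 = 0.236167
P(X ≤ 1) = 0.334219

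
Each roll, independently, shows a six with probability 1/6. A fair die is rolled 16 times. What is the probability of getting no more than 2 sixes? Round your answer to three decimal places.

0.487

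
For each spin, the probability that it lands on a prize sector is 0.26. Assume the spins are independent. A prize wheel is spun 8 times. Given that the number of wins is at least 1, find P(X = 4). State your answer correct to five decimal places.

X ~ Binomial(8, 0.26). Want P(X=4 | X≥1) = P(X=4) / P(X≥1).
P(X=4) = C(8,4)·0.26^4·0.74^4 = 0.0959220
P(X≥1) = 1 − 0.0899195 = 0.9100805
Ratio = 0.0959220 / 0.9100805 = 0.1053995

0.10540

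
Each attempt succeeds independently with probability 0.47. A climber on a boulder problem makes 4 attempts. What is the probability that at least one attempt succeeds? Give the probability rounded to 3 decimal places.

0.921

P(at least one) = 1 − P(none) = 1 − (1 − 0.47)^4
= 1 − 0.07890 = 0.92110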